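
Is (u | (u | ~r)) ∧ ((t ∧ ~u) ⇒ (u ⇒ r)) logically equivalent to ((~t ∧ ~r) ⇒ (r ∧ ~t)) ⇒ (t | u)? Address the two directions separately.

[⇒] Assume the antecedent. If r is true, the antecedent forces (t = F, r = T, u = T) or (t = T, r = T, u = T), and the consequent holds there. If r is false, the consequent reduces to true regardless of the other variables. Either way the consequent holds.

[⇐] This fails. Under t = T, r = T, u = F, the left side is false but the right side is true.

Only the forward direction holds.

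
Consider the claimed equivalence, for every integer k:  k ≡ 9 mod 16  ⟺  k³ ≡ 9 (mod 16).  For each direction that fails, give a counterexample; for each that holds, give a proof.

(⟹) Suppose k ≡ 9 mod 16. Write k = 16j + 9. Then (16j + 9)³ = 4096j³ + 6912j² + 3888j + 729 = 16(256j³ + 432j² + 243j + 45) + 9, so k³ ≡ 9 (mod 16).

(⟸) Conversely, suppose k³ ≡ 9 (mod 16). The only residue r in {0, …, 15} with r³ ≡ 9 (mod 16) is r = 9, so k ≡ 9 (mod 16).

Both directions hold.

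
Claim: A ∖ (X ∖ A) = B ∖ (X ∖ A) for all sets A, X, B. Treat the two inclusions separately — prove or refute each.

Both inclusions fail.

(⊆) This inclusion fails. Take A = {1}, X = ∅, B = ∅; then 1 ∈ A ∖ (X ∖ A) but 1 ∉ B ∖ (X ∖ A).

(⊇) This inclusion fails. Take A = ∅, X = ∅, B = {1}; then 1 ∈ B ∖ (X ∖ A) but 1 ∉ A ∖ (X ∖ A).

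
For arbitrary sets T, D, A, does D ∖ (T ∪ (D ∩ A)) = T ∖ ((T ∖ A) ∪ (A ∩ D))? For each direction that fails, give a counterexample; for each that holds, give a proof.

(⟹) This inclusion fails. Take T = ∅, D = {1}, A = ∅; then 1 ∈ D ∖ (T ∪ (D ∩ A)) but 1 ∉ T ∖ ((T ∖ A) ∪ (A ∩ D)).

(⟸) This inclusion fails. Take T = {1}, D = ∅, A = {1}; then 1 ∈ T ∖ ((T ∖ A) ∪ (A ∩ D)) but 1 ∉ D ∖ (T ∪ (D ∩ A)).

(⊆) fails and (⊇) fails.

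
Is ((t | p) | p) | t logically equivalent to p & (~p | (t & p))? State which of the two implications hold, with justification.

Not equivalent: only (⇐) holds.

(←) Assume the antecedent. If p is true, ((t | p) | p) | t reduces to true regardless of the other variables. If p is false, the antecedent cannot hold. Either way ((t | p) | p) | t holds.

(→) This fails. Under p = T, t = F, the left side is true but the right side is false.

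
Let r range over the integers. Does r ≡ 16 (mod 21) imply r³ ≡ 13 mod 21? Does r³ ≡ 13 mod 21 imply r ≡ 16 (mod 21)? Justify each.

(⇒) fails and (⇐) fails.

(⟹) This fails: take r = 16. Then 16 ≡ 16 (mod 21), but 16³ = 4096 ≡ 1 (mod 21), not 13.

(⟸) This fails: take r = 10. Then 10³ = 1000 ≡ 13 (mod 21), yet 10 ≡ 10 (mod 21), not 16.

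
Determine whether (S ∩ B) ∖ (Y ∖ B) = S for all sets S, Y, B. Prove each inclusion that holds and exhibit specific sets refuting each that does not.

Forward inclusion. Let x ∈ (S ∩ B) ∖ (Y ∖ B). Then either x ∈ S ∩ B and x ∉ Y; or x ∈ S ∩ Y ∩ B. In each case x ∈ S, so (S ∩ B) ∖ (Y ∖ B) ⊆ S.

Reverse inclusion. This inclusion fails. Take S = {1}, Y = ∅, B = ∅; then 1 ∈ S but 1 ∉ (S ∩ B) ∖ (Y ∖ B).

(⊆) holds; (⊇) fails.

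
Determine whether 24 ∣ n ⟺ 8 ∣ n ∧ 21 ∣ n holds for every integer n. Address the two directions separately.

(⇒) This fails: take n = 24. Certainly 24 ∣ 24, but 21 ∤ 24.

(⇐) Suppose 8 ∣ n and 21 ∣ n. Any common multiple of 8 and 21 is a multiple of their lcm; here gcd(8, 21) = 1, so lcm(8, 21) = 8·21 = 168, so 168 ∣ n. Since 24 ∣ 168, it follows that 24 ∣ n.

Only the converse holds.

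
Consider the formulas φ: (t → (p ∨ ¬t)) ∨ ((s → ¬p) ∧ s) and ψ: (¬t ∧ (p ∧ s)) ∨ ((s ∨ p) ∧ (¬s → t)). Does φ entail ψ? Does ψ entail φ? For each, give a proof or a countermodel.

(⟹) This fails. Under t = F, p = F, s = F, the left side is true but the right side is false.

(⟸) Assume the antecedent. If p is true, the consequent reduces to true regardless of the other variables. If p is false, the antecedent forces (t = F, p = F, s = T) or (t = T, p = F, s = T), and the consequent holds there. Either way the consequent holds.

Not equivalent: only (⇐) holds.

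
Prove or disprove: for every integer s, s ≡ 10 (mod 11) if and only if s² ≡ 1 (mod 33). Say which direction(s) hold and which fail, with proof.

Both directions fail.

(→) This fails: take s = 21. Then 21 ≡ 10 (mod 11), but 21² = 441 ≡ 12 (mod 33), not 1.

(←) This fails: take s = 1. Then 1² = 1 ≡ 1 (mod 33), yet 1 ≡ 1 (mod 11), not 10.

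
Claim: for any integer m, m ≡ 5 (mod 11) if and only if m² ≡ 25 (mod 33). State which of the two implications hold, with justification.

Forward direction. This fails: take m = 27. Then 27 ≡ 5 (mod 11), but 27² = 729 ≡ 3 (mod 33), not 25.

Converse. This fails: take m = 17. Then 17² = 289 ≡ 25 (mod 33), yet 17 ≡ 6 (mod 11), not 5.

Both directions fail.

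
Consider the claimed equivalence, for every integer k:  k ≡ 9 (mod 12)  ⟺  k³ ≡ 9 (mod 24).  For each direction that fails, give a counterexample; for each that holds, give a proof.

Forward direction. This fails: take k = 21. Then 21 ≡ 9 (mod 12), but 21³ = 9261 ≡ 21 (mod 24), not 9.

Converse. The residues r modulo 24 with r³ ≡ 9 (mod 24) are exactly {9}, and each is ≡ 9 (mod 12).

Only the converse holds.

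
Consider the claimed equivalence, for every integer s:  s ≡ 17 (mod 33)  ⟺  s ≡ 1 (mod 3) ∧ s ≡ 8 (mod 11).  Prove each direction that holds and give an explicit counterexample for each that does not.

Neither implication holds.

[⇒] This fails: s = 17 gives 17 ≡ 17 (mod 33) but 17 ≡ 2 (mod 3), so the conjunction on the right does not hold.

[⇐] This fails: s = 19 satisfies both congruences on the right (19 ≡ 1 mod 3 and 19 ≡ 8 mod 11) yet 19 ≡ 19 (mod 33), not 17.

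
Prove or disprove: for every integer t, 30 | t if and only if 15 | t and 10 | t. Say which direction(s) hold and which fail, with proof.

Both implications hold.

Forward direction. If 30 ∣ t, write t = 30q. Since 30 = 2·15, t = 15·(2q), so 15 ∣ t; and since 30 = 3·10, t = 10·(3q), so 10 ∣ t.

Converse. Suppose 15 ∣ t and 10 ∣ t. Any common multiple of 15 and 10 is a multiple of their lcm; here lcm(15, 10) = 15·10/gcd(15, 10) = 150/5 = 30, so 30 ∣ t.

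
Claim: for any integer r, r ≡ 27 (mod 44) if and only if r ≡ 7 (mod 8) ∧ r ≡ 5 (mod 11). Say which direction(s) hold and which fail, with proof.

(⇒) This fails: r = 27 gives 27 ≡ 27 (mod 44) but 27 ≡ 3 (mod 8), so the conjunction on the right does not hold.

(⇐) Conversely, if r ≡ 7 (mod 8) and r ≡ 5 (mod 11), then by the Chinese remainder theorem r ≡ 71 (mod 88). Since 71 ≡ 27 (mod 44) and 44 ∣ 88, we get r ≡ 27 (mod 44).

Only the reverse direction holds.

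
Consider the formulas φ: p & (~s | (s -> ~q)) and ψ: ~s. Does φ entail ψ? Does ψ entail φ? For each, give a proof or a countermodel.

(⇒) fails and (⇐) fails.

[⇒] This fails. Under p = T, q = F, s = T, the left side is true but the right side is false.

[⇐] This fails. Under p = F, q = F, s = F, the left side is false but the right side is true.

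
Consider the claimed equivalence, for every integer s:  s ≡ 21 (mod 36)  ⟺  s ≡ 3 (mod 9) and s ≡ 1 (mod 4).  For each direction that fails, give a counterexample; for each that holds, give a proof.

Both directions hold.

[⇒] Suppose s ≡ 21 (mod 36); write s = 36j + 21. Since 9 ∣ 36, reducing mod 9 gives s ≡ 21 ≡ 3 (mod 9); since 4 ∣ 36, reducing mod 4 gives s ≡ 21 ≡ 1 (mod 4).

[⇐] Conversely, if s ≡ 3 (mod 9) and s ≡ 1 (mod 4), then by the Chinese remainder theorem s ≡ 21 (mod 36). This is exactly s ≡ 21 (mod 36).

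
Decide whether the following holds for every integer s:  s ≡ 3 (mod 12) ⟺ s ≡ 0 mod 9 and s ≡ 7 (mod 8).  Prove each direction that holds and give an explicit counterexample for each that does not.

(⇒) fails; (⇐) holds.

(←) If s ≡ 0 (mod 9) and s ≡ 7 (mod 8), then by the Chinese remainder theorem s ≡ 63 (mod 72). Since 63 ≡ 3 (mod 12) and 12 ∣ 72, we get s ≡ 3 (mod 12).

(→) This fails: s = 3 gives 3 ≡ 3 (mod 12) but 3 ≡ 3 (mod 9), so the conjunction on the right does not hold.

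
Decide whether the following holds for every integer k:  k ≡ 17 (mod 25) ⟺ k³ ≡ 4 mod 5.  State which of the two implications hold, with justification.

Neither implication holds.

(⟹) This fails: take k = 17. Then 17 ≡ 17 (mod 25), but 17³ = 4913 ≡ 3 (mod 5), not 4.

(⟸) This fails: take k = 4. Then 4³ = 64 ≡ 4 (mod 5), yet 4 ≡ 4 (mod 25), not 17.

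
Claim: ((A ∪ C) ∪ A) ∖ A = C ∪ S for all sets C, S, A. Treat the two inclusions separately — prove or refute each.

Forward inclusion. Let x ∈ ((A ∪ C) ∪ A) ∖ A. Then either x ∈ C and x ∉ S, A; or x ∈ C ∩ S and x ∉ A. In each case x ∈ C ∪ S, so ((A ∪ C) ∪ A) ∖ A ⊆ C ∪ S.

Reverse inclusion. This inclusion fails. Take C = ∅, S = {1}, A = ∅; then 1 ∈ C ∪ S but 1 ∉ ((A ∪ C) ∪ A) ∖ A.

(⊆) holds; (⊇) fails.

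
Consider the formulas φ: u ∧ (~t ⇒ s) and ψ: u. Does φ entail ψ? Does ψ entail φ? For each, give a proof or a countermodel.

Converse. This fails. Under s = F, u = T, t = F, the left side is false but the right side is true.

Forward direction. Assume the antecedent. If s is true, the antecedent forces (s = T, u = T, t = F) or (s = T, u = T, t = T), and u holds there. If s is false, the antecedent forces (s = F, u = T, t = T), and u holds there. Either way u holds.

Only the forward direction holds.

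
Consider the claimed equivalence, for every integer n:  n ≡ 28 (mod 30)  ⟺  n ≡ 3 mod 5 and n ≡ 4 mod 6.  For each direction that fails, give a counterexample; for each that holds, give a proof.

[⇒] Suppose n ≡ 28 (mod 30); write n = 30j + 28. Since 5 ∣ 30, reducing mod 5 gives n ≡ 28 ≡ 3 (mod 5); since 6 ∣ 30, reducing mod 6 gives n ≡ 28 ≡ 4 (mod 6).

[⇐] Conversely, if n ≡ 3 (mod 5) and n ≡ 4 (mod 6), then by the Chinese remainder theorem n ≡ 28 (mod 30). This is exactly n ≡ 28 (mod 30).

The biconditional holds.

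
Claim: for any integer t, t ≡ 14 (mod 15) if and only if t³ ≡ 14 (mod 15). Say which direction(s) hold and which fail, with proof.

(⇒) Suppose t ≡ 14 (mod 15). Write t = 15j + 14. Then (15j + 14)³ = 3375j³ + 9450j² + 8820j + 2744 = 15(225j³ + 630j² + 588j + 182) + 14, so t³ ≡ 14 (mod 15).

(⇐) Conversely, suppose t³ ≡ 14 (mod 15). The only residue r in {0, …, 14} with r³ ≡ 14 (mod 15) is r = 14, so t ≡ 14 (mod 15).

Both implications hold.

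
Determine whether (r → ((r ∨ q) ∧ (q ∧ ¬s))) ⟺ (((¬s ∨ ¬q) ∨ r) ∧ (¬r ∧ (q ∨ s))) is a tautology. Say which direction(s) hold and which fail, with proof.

[⇒] This fails. Under r = F, q = F, s = F, the left side is true but the right side is false.

[⇐] Assume the antecedent. If r is true, the antecedent cannot hold. If r is false, r → ((r ∨ q) ∧ (q ∧ ¬s)) reduces to true regardless of the other variables. Either way r → ((r ∨ q) ∧ (q ∧ ¬s)) holds.

Only the reverse direction holds.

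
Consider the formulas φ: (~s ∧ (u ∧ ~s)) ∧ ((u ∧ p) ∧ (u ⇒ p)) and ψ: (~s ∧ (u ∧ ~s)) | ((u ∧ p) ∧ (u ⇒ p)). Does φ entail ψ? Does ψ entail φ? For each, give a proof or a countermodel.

(⇒) holds; (⇐) fails.

[⇒] Assume the antecedent. If p is true, the antecedent forces (p = T, u = T, s = F), and the consequent holds there. If p is false, the antecedent cannot hold. Either way the consequent holds.

[⇐] This fails. Under p = F, u = T, s = F, the left side is false but the right side is true.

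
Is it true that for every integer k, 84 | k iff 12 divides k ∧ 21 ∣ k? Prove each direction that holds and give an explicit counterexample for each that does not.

Both implications hold.

(⟹) If 84 ∣ k, write k = 84q. Since 84 = 7·12, k = 12·(7q), so 12 ∣ k; and since 84 = 4·21, k = 21·(4q), so 21 ∣ k.

(⟸) Suppose 12 ∣ k and 21 ∣ k. Any common multiple of 12 and 21 is a multiple of their lcm; here lcm(12, 21) = 12·21/gcd(12, 21) = 252/3 = 84, so 84 ∣ k.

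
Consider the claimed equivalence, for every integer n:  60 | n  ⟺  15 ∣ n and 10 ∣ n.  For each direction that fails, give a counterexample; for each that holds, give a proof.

(⇒) If 60 ∣ n, write n = 60q. Since 60 = 4·15, n = 15·(4q), so 15 ∣ n; and since 60 = 6·10, n = 10·(6q), so 10 ∣ n.

(⇐) This fails: take n = 30. Both 15 ∣ 30 and 10 ∣ 30, yet 30 is not a multiple of 60 (since 30 = 0·60 + 30), so 60 ∤ 30.

The forward direction holds; the converse fails.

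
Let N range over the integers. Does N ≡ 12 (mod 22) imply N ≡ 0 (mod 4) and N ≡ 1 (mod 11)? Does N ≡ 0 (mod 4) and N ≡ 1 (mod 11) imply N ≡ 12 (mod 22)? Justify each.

Forward direction. This fails: N = 34 gives 34 ≡ 12 (mod 22) but 34 ≡ 2 (mod 4), so the conjunction on the right does not hold.

Converse. If N ≡ 0 (mod 4) and N ≡ 1 (mod 11), then by the Chinese remainder theorem N ≡ 12 (mod 44). Since 12 ≡ 12 (mod 22) and 22 ∣ 44, we get N ≡ 12 (mod 22).

Only the converse holds.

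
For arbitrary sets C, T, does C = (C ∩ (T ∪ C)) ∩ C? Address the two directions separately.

The two sets are equal.

(⟹) Let x ∈ C. Then either x ∈ C and x ∉ T; or x ∈ C ∩ T. In each case x ∈ (C ∩ (T ∪ C)) ∩ C, so C ⊆ (C ∩ (T ∪ C)) ∩ C.

(⟸) Let x ∈ (C ∩ (T ∪ C)) ∩ C. Then either x ∈ C and x ∉ T; or x ∈ C ∩ T. In each case x ∈ C, so (C ∩ (T ∪ C)) ∩ C ⊆ C.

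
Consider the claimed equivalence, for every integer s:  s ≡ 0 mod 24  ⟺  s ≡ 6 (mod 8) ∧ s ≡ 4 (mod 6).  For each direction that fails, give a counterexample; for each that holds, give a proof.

Both directions fail.

(⇒) This fails: s = 0 gives 0 ≡ 0 (mod 24) but 0 ≡ 0 (mod 8), so the conjunction on the right does not hold.

(⇐) This fails: s = 22 satisfies both congruences on the right (22 ≡ 6 mod 8 and 22 ≡ 4 mod 6) yet 22 ≡ 22 (mod 24), not 0.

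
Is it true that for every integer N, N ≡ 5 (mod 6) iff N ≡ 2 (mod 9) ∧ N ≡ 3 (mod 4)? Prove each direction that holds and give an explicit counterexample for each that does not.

(⇒) fails; (⇐) holds.

Forward direction. This fails: N = 35 gives 35 ≡ 5 (mod 6) but 35 ≡ 8 (mod 9), so the conjunction on the right does not hold.

Converse. If N ≡ 2 (mod 9) and N ≡ 3 (mod 4), then by the Chinese remainder theorem N ≡ 11 (mod 36). Since 11 ≡ 5 (mod 6) and 6 ∣ 36, we get N ≡ 5 (mod 6).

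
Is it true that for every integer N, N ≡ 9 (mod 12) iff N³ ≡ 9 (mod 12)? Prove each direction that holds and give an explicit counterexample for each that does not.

[⇒] Suppose N ≡ 9 (mod 12). Write N = 12j + 9. Then (12j + 9)³ = 1728j³ + 3888j² + 2916j + 729 = 12(144j³ + 324j² + 243j + 60) + 9, so N³ ≡ 9 (mod 12).

[⇐] For the converse, argue contrapositively. If N ≢ 9 (mod 12), then N is congruent to one of 0, 1, 2, 3, 4, 5, 6, 7, 8, 10, 11 modulo 12, and these give N³ ≡ 0, 1, 8, 3, 4, 5, 0, 7, 8, 4, 11 respectively — never 9.

The biconditional holds.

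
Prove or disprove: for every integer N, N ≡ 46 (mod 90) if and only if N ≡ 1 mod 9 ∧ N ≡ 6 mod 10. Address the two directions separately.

Both directions hold.

(→) Suppose N ≡ 46 (mod 90); write N = 90j + 46. Since 9 ∣ 90, reducing mod 9 gives N ≡ 46 ≡ 1 (mod 9); since 10 ∣ 90, reducing mod 10 gives N ≡ 46 ≡ 6 (mod 10).

(←) Conversely, if N ≡ 1 (mod 9) and N ≡ 6 (mod 10), then by the Chinese remainder theorem N ≡ 46 (mod 90). This is exactly N ≡ 46 (mod 90).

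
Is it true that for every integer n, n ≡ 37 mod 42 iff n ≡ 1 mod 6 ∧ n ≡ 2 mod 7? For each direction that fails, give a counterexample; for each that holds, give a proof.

Converse. If n ≡ 1 (mod 6) and n ≡ 2 (mod 7), then by the Chinese remainder theorem n ≡ 37 (mod 42). This is exactly n ≡ 37 (mod 42).

Forward direction. Suppose n ≡ 37 (mod 42); write n = 42j + 37. Since 6 ∣ 42, reducing mod 6 gives n ≡ 37 ≡ 1 (mod 6); since 7 ∣ 42, reducing mod 7 gives n ≡ 37 ≡ 2 (mod 7).

Both implications hold.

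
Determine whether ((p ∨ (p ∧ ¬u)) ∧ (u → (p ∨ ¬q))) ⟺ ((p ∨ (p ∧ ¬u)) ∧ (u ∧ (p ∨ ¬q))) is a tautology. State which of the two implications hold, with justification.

Only the converse holds.

(⟸) Assume the antecedent. If q is true, the antecedent forces (q = T, u = T, p = T), and the consequent holds there. If q is false, the antecedent forces (q = F, u = T, p = T), and the consequent holds there. Either way the consequent holds.

(⟹) This fails. Under q = F, u = F, p = T, the left side is true but the right side is false.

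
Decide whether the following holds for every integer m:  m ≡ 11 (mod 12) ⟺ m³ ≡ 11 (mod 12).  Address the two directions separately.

(→) Suppose m ≡ 11 (mod 12). Write m = 12j + 11. Then (12j + 11)³ = 1728j³ + 4752j² + 4356j + 1331 = 12(144j³ + 396j² + 363j + 110) + 11, so m³ ≡ 11 (mod 12).

(←) Conversely, suppose m³ ≡ 11 (mod 12). The only residue r in {0, …, 11} with r³ ≡ 11 (mod 12) is r = 11, so m ≡ 11 (mod 12).

Both directions hold; the statement is true.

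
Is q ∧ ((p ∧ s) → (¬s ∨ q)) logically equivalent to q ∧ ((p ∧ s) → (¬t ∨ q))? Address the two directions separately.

[⇒] Assume the antecedent. If q is true, q ∧ ((p ∧ s) → (¬t ∨ q)) reduces to true regardless of the other variables. If q is false, the antecedent cannot hold. Either way q ∧ ((p ∧ s) → (¬t ∨ q)) holds.

[⇐] Assume the antecedent. If q is true, q ∧ ((p ∧ s) → (¬s ∨ q)) reduces to true regardless of the other variables. If q is false, the antecedent cannot hold. Either way q ∧ ((p ∧ s) → (¬s ∨ q)) holds.

Both directions hold; the statement is true.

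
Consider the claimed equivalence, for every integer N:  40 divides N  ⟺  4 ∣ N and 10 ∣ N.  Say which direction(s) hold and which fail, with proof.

Only the forward implication holds.

(⟹) If 40 ∣ N, write N = 40q. Since 40 = 10·4, N = 4·(10q), so 4 ∣ N; and since 40 = 4·10, N = 10·(4q), so 10 ∣ N.

(⟸) This fails: take N = 20. Both 4 ∣ 20 and 10 ∣ 20, yet 20 is not a multiple of 40 (since 20 = 0·40 + 20), so 40 ∤ 20.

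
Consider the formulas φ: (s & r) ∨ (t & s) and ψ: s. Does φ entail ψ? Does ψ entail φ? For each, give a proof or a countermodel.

The forward direction holds; the converse fails.

Forward direction. Assume the antecedent. If t is true, the antecedent forces (t = T, s = T, r = F) or (t = T, s = T, r = T), and s holds there. If t is false, the antecedent forces (t = F, s = T, r = T), and s holds there. Either way s holds.

Converse. This fails. Under t = F, s = T, r = F, the left side is false but the right side is true.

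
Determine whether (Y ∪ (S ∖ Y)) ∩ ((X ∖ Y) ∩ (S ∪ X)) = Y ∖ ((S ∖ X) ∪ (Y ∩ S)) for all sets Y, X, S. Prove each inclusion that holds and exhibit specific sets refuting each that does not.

Forward inclusion. This inclusion fails. Take Y = ∅, X = {1}, S = {1}; then 1 ∈ (Y ∪ (S ∖ Y)) ∩ ((X ∖ Y) ∩ (S ∪ X)) but 1 ∉ Y ∖ ((S ∖ X) ∪ (Y ∩ S)).

Reverse inclusion. This inclusion fails. Take Y = {1}, X = ∅, S = ∅; then 1 ∈ Y ∖ ((S ∖ X) ∪ (Y ∩ S)) but 1 ∉ (Y ∪ (S ∖ Y)) ∩ ((X ∖ Y) ∩ (S ∪ X)).

Neither inclusion holds.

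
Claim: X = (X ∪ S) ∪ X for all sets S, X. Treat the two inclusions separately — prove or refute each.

(⊇) This inclusion fails. Take S = {1}, X = ∅; then 1 ∈ (X ∪ S) ∪ X but 1 ∉ X.

(⊆) Let x ∈ X. Then either x ∈ X and x ∉ S; or x ∈ S ∩ X. In each case x ∈ (X ∪ S) ∪ X, so X ⊆ (X ∪ S) ∪ X.

(⊆) holds; (⊇) fails.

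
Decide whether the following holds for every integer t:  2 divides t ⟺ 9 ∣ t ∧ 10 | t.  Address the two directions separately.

The forward direction fails; the converse holds.

(⇒) This fails: take t = 2. Certainly 2 ∣ 2, but 9 ∤ 2.

(⇐) Suppose 9 ∣ t and 10 ∣ t. Any common multiple of 9 and 10 is a multiple of their lcm; here gcd(9, 10) = 1, so lcm(9, 10) = 9·10 = 90, so 90 ∣ t. Since 2 ∣ 90, it follows that 2 ∣ t.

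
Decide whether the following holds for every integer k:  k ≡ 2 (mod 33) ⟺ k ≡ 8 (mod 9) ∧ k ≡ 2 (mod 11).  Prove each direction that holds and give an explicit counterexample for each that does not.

Only the converse holds.

(→) This fails: k = 2 gives 2 ≡ 2 (mod 33) but 2 ≡ 2 (mod 9), so the conjunction on the right does not hold.

(←) Conversely, if k ≡ 8 (mod 9) and k ≡ 2 (mod 11), then by the Chinese remainder theorem k ≡ 35 (mod 99). Since 35 ≡ 2 (mod 33) and 33 ∣ 99, we get k ≡ 2 (mod 33).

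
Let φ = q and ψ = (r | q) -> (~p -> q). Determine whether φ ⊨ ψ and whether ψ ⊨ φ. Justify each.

Only the forward implication holds.

[⇒] Assume the antecedent. If p is true, (r | q) -> (~p -> q) reduces to true regardless of the other variables. If p is false, the antecedent forces (p = F, r = F, q = T) or (p = F, r = T, q = T), and (r | q) -> (~p -> q) holds there. Either way (r | q) -> (~p -> q) holds.

[⇐] This fails. Under p = F, r = F, q = F, the left side is false but the right side is true.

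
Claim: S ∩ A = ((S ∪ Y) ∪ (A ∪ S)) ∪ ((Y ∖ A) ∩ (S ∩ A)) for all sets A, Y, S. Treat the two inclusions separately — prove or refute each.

(⊆) Let x ∈ S ∩ A. Then either x ∈ A ∩ S and x ∉ Y; or x ∈ A ∩ Y ∩ S. In each case x ∈ ((S ∪ Y) ∪ (A ∪ S)) ∪ ((Y ∖ A) ∩ (S ∩ A)), so S ∩ A ⊆ ((S ∪ Y) ∪ (A ∪ S)) ∪ ((Y ∖ A) ∩ (S ∩ A)).

(⊇) This inclusion fails. Take A = {1}, Y = ∅, S = ∅; then 1 ∈ ((S ∪ Y) ∪ (A ∪ S)) ∪ ((Y ∖ A) ∩ (S ∩ A)) but 1 ∉ S ∩ A.

(⊆) holds; (⊇) fails.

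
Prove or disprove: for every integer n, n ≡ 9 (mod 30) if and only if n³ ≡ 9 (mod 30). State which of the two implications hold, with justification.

(⇒) Suppose n ≡ 9 (mod 30). Write n = 30j + 9. Then (30j + 9)³ = 27000j³ + 24300j² + 7290j + 729 = 30(900j³ + 810j² + 243j + 24) + 9, so n³ ≡ 9 (mod 30).

(⇐) Conversely, suppose n³ ≡ 9 (mod 30). The only residue r in {0, …, 29} with r³ ≡ 9 (mod 30) is r = 9, so n ≡ 9 (mod 30).

The biconditional holds.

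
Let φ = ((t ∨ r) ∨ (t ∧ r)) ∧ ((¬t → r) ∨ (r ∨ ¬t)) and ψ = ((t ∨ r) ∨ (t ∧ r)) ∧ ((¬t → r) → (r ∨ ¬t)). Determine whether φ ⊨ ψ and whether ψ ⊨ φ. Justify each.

Not equivalent: only (⇐) holds.

Forward direction. This fails. Under t = T, r = F, the left side is true but the right side is false.

Converse. Assume the antecedent. If t is true, the consequent reduces to true regardless of the other variables. If t is false, the antecedent forces (t = F, r = T), and the consequent holds there. Either way the consequent holds.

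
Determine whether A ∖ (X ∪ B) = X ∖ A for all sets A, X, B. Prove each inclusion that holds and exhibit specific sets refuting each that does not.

Both inclusions fail.

Forward inclusion. This inclusion fails. Take A = {1}, X = ∅, B = ∅; then 1 ∈ A ∖ (X ∪ B) but 1 ∉ X ∖ A.

Reverse inclusion. This inclusion fails. Take A = ∅, X = {1}, B = ∅; then 1 ∈ X ∖ A but 1 ∉ A ∖ (X ∪ B).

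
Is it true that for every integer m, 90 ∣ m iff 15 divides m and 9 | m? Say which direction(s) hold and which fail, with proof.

Only the forward direction holds.

(⟹) If 90 ∣ m, write m = 90q. Since 90 = 6·15, m = 15·(6q), so 15 ∣ m; and since 90 = 10·9, m = 9·(10q), so 9 ∣ m.

(⟸) This fails: take m = 45. Both 15 ∣ 45 and 9 ∣ 45, yet 45 is not a multiple of 90 (since 45 = 0·90 + 45), so 90 ∤ 45.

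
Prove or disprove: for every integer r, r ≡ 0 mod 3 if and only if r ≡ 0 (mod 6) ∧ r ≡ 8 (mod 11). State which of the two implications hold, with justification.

(→) This fails: r = 0 gives 0 ≡ 0 (mod 3) but 0 ≡ 0 (mod 11), so the conjunction on the right does not hold.

(←) Conversely, if r ≡ 0 (mod 6) and r ≡ 8 (mod 11), then by the Chinese remainder theorem r ≡ 30 (mod 66). Since 30 ≡ 0 (mod 3) and 3 ∣ 66, we get r ≡ 0 (mod 3).

Only the reverse direction holds.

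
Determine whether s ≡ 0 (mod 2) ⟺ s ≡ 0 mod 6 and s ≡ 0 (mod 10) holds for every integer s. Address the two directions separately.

Forward direction. This fails: s = 2 gives 2 ≡ 0 (mod 2) but 2 ≡ 2 (mod 6), so the conjunction on the right does not hold.

Converse. If s ≡ 0 (mod 6) and s ≡ 0 (mod 10), then by the Chinese remainder theorem s ≡ 0 (mod 30). Since 0 ≡ 0 (mod 2) and 2 ∣ 30, we get s ≡ 0 (mod 2).

Not equivalent: only (⇐) holds.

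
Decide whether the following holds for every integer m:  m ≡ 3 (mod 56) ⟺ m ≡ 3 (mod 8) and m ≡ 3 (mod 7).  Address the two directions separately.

(⟹) Suppose m ≡ 3 (mod 56); write m = 56j + 3. Since 8 ∣ 56, reducing mod 8 gives m ≡ 3 (mod 8); since 7 ∣ 56, reducing mod 7 gives m ≡ 3 (mod 7).

(⟸) Conversely, if m ≡ 3 (mod 8) and m ≡ 3 (mod 7), then by the Chinese remainder theorem m ≡ 3 (mod 56). This is exactly m ≡ 3 (mod 56).

Both directions hold.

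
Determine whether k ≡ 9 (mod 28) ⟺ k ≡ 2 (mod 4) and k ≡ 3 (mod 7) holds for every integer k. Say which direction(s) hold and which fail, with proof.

Both directions fail.

(⇒) This fails: k = 9 gives 9 ≡ 9 (mod 28) but 9 ≡ 1 (mod 4), so the conjunction on the right does not hold.

(⇐) This fails: k = 10 satisfies both congruences on the right (10 ≡ 2 mod 4 and 10 ≡ 3 mod 7) yet 10 ≡ 10 (mod 28), not 9.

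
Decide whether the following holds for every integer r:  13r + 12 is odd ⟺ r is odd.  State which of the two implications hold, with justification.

The biconditional holds.

(⟹) Suppose 13r + 12 is odd. Since 13 is odd, 13r and r have the same parity, so 13r + 12 ≡ r + 12 (mod 2). As 12 is even, 13r + 12 is odd exactly when r is odd. Thus r is odd.

(⟸) Conversely, suppose r is odd; write r = 2j + 1. Then 13r + 12 = 13·(2j + 1) + 12 = 2·13j + 25, which is odd.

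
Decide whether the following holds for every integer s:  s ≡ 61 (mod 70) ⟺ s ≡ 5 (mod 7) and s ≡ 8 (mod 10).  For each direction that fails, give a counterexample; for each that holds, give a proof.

(⟹) This fails: s = 61 gives 61 ≡ 61 (mod 70) but 61 ≡ 1 (mod 10), so the conjunction on the right does not hold.

(⟸) This fails: s = 68 satisfies both congruences on the right (68 ≡ 5 mod 7 and 68 ≡ 8 mod 10) yet 68 ≡ 68 (mod 70), not 61.

Neither implication holds.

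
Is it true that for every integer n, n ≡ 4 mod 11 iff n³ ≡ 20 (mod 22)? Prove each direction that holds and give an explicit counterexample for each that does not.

Forward direction. This fails: take n = 15. Then 15 ≡ 4 (mod 11), but 15³ = 3375 ≡ 9 (mod 22), not 20.

Converse. The residues r modulo 22 with r³ ≡ 20 (mod 22) are exactly {4}, and each is ≡ 4 (mod 11).

The forward direction fails; the converse holds.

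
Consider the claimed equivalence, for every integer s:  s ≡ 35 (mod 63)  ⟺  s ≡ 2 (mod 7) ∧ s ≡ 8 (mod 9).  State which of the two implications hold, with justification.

Neither implication holds.

(→) This fails: s = 35 gives 35 ≡ 35 (mod 63) but 35 ≡ 0 (mod 7), so the conjunction on the right does not hold.

(←) This fails: s = 44 satisfies both congruences on the right (44 ≡ 2 mod 7 and 44 ≡ 8 mod 9) yet 44 ≡ 44 (mod 63), not 35.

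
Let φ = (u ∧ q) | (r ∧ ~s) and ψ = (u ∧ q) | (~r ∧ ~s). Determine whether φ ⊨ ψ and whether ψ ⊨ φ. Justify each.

(→) This fails. Under u = F, q = F, s = F, r = T, the left side is true but the right side is false.

(←) This fails. Under u = F, q = F, s = F, r = F, the left side is false but the right side is true.

Neither direction holds.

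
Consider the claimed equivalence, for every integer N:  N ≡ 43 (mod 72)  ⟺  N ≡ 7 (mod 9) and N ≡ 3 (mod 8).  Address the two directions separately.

Both directions hold.

Forward direction. Suppose N ≡ 43 (mod 72); write N = 72j + 43. Since 9 ∣ 72, reducing mod 9 gives N ≡ 43 ≡ 7 (mod 9); since 8 ∣ 72, reducing mod 8 gives N ≡ 43 ≡ 3 (mod 8).

Converse. If N ≡ 7 (mod 9) and N ≡ 3 (mod 8), then by the Chinese remainder theorem N ≡ 43 (mod 72). This is exactly N ≡ 43 (mod 72).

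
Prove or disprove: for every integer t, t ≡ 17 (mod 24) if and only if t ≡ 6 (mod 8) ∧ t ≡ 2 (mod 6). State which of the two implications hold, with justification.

(⇒) fails and (⇐) fails.

Forward direction. This fails: t = 17 gives 17 ≡ 17 (mod 24) but 17 ≡ 1 (mod 8), so the conjunction on the right does not hold.

Converse. This fails: t = 14 satisfies both congruences on the right (14 ≡ 6 mod 8 and 14 ≡ 2 mod 6) yet 14 ≡ 14 (mod 24), not 17.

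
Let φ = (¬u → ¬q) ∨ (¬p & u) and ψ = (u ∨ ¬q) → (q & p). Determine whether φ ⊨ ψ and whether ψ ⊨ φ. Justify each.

(⟹) This fails. Under u = F, p = F, q = F, the left side is true but the right side is false.

(⟸) This fails. Under u = F, p = F, q = T, the left side is false but the right side is true.

Neither implication holds.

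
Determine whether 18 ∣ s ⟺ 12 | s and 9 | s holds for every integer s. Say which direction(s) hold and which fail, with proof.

(⇒) This fails: take s = 18. Certainly 18 ∣ 18, but 12 ∤ 18.

(⇐) Suppose 12 ∣ s and 9 ∣ s. Any common multiple of 12 and 9 is a multiple of their lcm; here lcm(12, 9) = 12·9/gcd(12, 9) = 108/3 = 36, so 36 ∣ s. Since 18 ∣ 36, it follows that 18 ∣ s.

Only the reverse direction holds.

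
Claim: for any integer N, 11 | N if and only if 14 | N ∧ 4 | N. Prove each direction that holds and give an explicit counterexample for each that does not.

(⇒) This fails: take N = 11. Certainly 11 ∣ 11, but 14 ∤ 11.

(⇐) This fails: take N = 28. Both 14 ∣ 28 and 4 ∣ 28, yet 28 is not a multiple of 11 (since 28 = 2·11 + 6), so 11 ∤ 28.

(⇒) fails and (⇐) fails.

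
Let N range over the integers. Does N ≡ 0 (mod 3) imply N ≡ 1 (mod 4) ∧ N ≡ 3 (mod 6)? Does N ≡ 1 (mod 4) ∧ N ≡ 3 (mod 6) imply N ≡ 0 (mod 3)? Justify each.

(⇐) If N ≡ 1 (mod 4) and N ≡ 3 (mod 6), then by the Chinese remainder theorem N ≡ 9 (mod 12). Since 9 ≡ 0 (mod 3) and 3 ∣ 12, we get N ≡ 0 (mod 3).

(⇒) This fails: N = 0 gives 0 ≡ 0 (mod 3) but 0 ≡ 0 (mod 4), so the conjunction on the right does not hold.

The forward direction fails; the converse holds.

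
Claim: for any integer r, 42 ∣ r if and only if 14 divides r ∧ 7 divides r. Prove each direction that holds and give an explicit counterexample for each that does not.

(⟸) This fails: take r = 14. Both 14 ∣ 14 and 7 ∣ 14, yet 14 is not a multiple of 42 (since 14 = 0·42 + 14), so 42 ∤ 14.

(⟹) If 42 ∣ r, write r = 42q. Since 42 = 3·14, r = 14·(3q), so 14 ∣ r; and since 42 = 6·7, r = 7·(6q), so 7 ∣ r.

Only the forward implication holds.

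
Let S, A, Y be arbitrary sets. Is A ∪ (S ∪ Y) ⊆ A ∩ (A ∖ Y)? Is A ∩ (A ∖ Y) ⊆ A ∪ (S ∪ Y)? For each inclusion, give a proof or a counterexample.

(⟸) Let x ∈ A ∩ (A ∖ Y). Then either x ∈ A and x ∉ S, Y; or x ∈ S ∩ A and x ∉ Y. In each case x ∈ A ∪ (S ∪ Y), so A ∩ (A ∖ Y) ⊆ A ∪ (S ∪ Y).

(⟹) This inclusion fails. Take S = {1}, A = ∅, Y = ∅; then 1 ∈ A ∪ (S ∪ Y) but 1 ∉ A ∩ (A ∖ Y).

Only the reverse inclusion holds.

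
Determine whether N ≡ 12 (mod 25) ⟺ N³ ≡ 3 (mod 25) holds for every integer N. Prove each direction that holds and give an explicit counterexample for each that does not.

[⇒] Suppose N ≡ 12 (mod 25). Write N = 25j + 12. Then (25j + 12)³ = 15625j³ + 22500j² + 10800j + 1728 = 25(625j³ + 900j² + 432j + 69) + 3, so N³ ≡ 3 (mod 25).

[⇐] Conversely, suppose N³ ≡ 3 (mod 25). The only residue r in {0, …, 24} with r³ ≡ 3 (mod 25) is r = 12, so N ≡ 12 (mod 25).

The biconditional holds.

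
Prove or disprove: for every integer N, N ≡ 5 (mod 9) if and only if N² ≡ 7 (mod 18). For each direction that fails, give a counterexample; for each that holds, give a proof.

Neither implication holds.

(⇒) This fails: take N = 14. Then 14 ≡ 5 (mod 9), but 14² = 196 ≡ 16 (mod 18), not 7.

(⇐) This fails: take N = 13. Then 13² = 169 ≡ 7 (mod 18), yet 13 ≡ 4 (mod 9), not 5.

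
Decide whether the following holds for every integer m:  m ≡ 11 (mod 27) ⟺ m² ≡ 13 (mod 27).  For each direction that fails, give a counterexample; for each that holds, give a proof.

Not equivalent: only (⇒) holds.

Forward direction. Suppose m ≡ 11 (mod 27). Write m = 27j + 11. Then (27j + 11)² = 729j² + 594j + 121 = 27(27j² + 22j + 4) + 13, so m² ≡ 13 (mod 27).

Converse. This fails: take m = 16. Then 16² = 256 ≡ 13 (mod 27), yet 16 ≡ 16 (mod 27), not 11.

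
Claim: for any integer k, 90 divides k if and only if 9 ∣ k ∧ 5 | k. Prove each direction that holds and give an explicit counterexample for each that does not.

Only the forward implication holds.

[⇐] This fails: take k = 45. Both 9 ∣ 45 and 5 ∣ 45, yet 45 is not a multiple of 90 (since 45 = 0·90 + 45), so 90 ∤ 45.

[⇒] If 90 ∣ k, write k = 90q. Since 90 = 10·9, k = 9·(10q), so 9 ∣ k; and since 90 = 18·5, k = 5·(18q), so 5 ∣ k.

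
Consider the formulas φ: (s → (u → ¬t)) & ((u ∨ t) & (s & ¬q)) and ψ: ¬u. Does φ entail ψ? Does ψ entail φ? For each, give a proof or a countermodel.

(⟹) This fails. Under u = T, t = F, s = T, q = F, the left side is true but the right side is false.

(⟸) This fails. Under u = F, t = F, s = F, q = F, the left side is false but the right side is true.

Neither implication holds.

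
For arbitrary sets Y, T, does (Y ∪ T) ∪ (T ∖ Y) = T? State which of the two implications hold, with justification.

The sets are not equal: only the reverse inclusion holds.

Forward inclusion. This inclusion fails. Take Y = {1}, T = ∅; then 1 ∈ (Y ∪ T) ∪ (T ∖ Y) but 1 ∉ T.

Reverse inclusion. Let x ∈ T. Then either x ∈ T and x ∉ Y; or x ∈ Y ∩ T. In each case x ∈ (Y ∪ T) ∪ (T ∖ Y), so T ⊆ (Y ∪ T) ∪ (T ∖ Y).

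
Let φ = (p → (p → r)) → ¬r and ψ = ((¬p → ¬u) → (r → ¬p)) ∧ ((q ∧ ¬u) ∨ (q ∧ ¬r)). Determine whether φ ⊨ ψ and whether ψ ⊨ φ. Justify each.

Both directions fail.

Forward direction. This fails. Under p = F, q = F, r = F, u = F, the left side is true but the right side is false.

Converse. This fails. Under p = F, q = T, r = T, u = F, the left side is false but the right side is true.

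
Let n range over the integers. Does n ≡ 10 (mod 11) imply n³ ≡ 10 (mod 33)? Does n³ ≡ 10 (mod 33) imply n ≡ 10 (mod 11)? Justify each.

[⇒] This fails: take n = 21. Then 21 ≡ 10 (mod 11), but 21³ = 9261 ≡ 21 (mod 33), not 10.

[⇐] Conversely, the residues r modulo 33 with r³ ≡ 10 (mod 33) are exactly {10}, and each is ≡ 10 (mod 11).

Only the converse holds.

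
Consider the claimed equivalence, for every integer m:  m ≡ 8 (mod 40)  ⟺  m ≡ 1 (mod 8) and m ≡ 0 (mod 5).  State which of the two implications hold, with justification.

(→) This fails: m = 8 gives 8 ≡ 8 (mod 40) but 8 ≡ 0 (mod 8), so the conjunction on the right does not hold.

(←) This fails: m = 25 satisfies both congruences on the right (25 ≡ 1 mod 8 and 25 ≡ 0 mod 5) yet 25 ≡ 25 (mod 40), not 8.

(⇒) fails and (⇐) fails.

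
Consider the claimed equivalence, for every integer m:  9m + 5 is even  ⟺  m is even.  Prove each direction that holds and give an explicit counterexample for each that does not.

Both directions fail.

(⟹) This fails: m = 3 gives 9m + 5 = 32, which is even, but 3 is odd, not even.

(⟸) This also fails: m = 4 is even, but 9m + 5 = 41 is odd, not even.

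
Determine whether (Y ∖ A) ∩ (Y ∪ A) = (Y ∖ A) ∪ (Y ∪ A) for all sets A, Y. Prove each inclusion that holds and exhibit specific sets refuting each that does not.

(⊆) holds; (⊇) fails.

(⊆) Let x ∈ (Y ∖ A) ∩ (Y ∪ A). Then x ∈ Y and x ∉ A, from which x ∈ (Y ∖ A) ∪ (Y ∪ A).

(⊇) This inclusion fails. Take A = {1}, Y = ∅; then 1 ∈ (Y ∖ A) ∪ (Y ∪ A) but 1 ∉ (Y ∖ A) ∩ (Y ∪ A).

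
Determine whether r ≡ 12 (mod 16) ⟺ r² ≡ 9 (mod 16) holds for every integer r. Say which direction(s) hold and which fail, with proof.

Neither implication holds.

(→) This fails: take r = 12. Then 12 ≡ 12 (mod 16), but 12² = 144 ≡ 0 (mod 16), not 9.

(←) This fails: take r = 3. Then 3² = 9 ≡ 9 (mod 16), yet 3 ≡ 3 (mod 16), not 12.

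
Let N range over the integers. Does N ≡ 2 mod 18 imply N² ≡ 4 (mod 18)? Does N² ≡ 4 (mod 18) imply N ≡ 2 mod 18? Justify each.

(←) This fails: take N = 16. Then 16² = 256 ≡ 4 (mod 18), yet 16 ≡ 16 (mod 18), not 2.

(→) Suppose N ≡ 2 mod 18. Write N = 18j + 2. Then (18j + 2)² = 324j² + 72j + 4 = 18(18j² + 4j) + 4, so N² ≡ 4 (mod 18).

Only the forward direction holds.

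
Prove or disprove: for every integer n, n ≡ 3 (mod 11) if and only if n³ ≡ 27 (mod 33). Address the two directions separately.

[⇒] This fails: take n = 14. Then 14 ≡ 3 (mod 11), but 14³ = 2744 ≡ 5 (mod 33), not 27.

[⇐] Conversely, the residues r modulo 33 with r³ ≡ 27 (mod 33) are exactly {3}, and each is ≡ 3 (mod 11).

(⇒) fails; (⇐) holds.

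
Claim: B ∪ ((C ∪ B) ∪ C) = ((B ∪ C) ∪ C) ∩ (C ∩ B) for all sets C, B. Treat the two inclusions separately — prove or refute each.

The sets are not equal: only the reverse inclusion holds.

Forward inclusion. This inclusion fails. Take C = {1}, B = ∅; then 1 ∈ B ∪ ((C ∪ B) ∪ C) but 1 ∉ ((B ∪ C) ∪ C) ∩ (C ∩ B).

Reverse inclusion. Let x ∈ ((B ∪ C) ∪ C) ∩ (C ∩ B). Then x ∈ C ∩ B, from which x ∈ B ∪ ((C ∪ B) ∪ C).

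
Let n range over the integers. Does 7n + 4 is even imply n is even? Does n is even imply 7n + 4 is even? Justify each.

Both implications hold.

(→) Suppose 7n + 4 is even. Since 7 is odd, 7n and n have the same parity, so 7n + 4 ≡ n + 4 (mod 2). As 4 is even, 7n + 4 is even exactly when n is even. Thus n is even.

(←) Conversely, suppose n is even; write n = 2j. Then 7n + 4 = 7·(2j) + 4 = 2·7j + 4, which is even.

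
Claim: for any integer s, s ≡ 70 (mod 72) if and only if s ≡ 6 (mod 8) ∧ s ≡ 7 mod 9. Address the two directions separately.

(⇒) Suppose s ≡ 70 (mod 72); write s = 72j + 70. Since 8 ∣ 72, reducing mod 8 gives s ≡ 70 ≡ 6 (mod 8); since 9 ∣ 72, reducing mod 9 gives s ≡ 70 ≡ 7 (mod 9).

(⇐) Conversely, if s ≡ 6 (mod 8) and s ≡ 7 (mod 9), then by the Chinese remainder theorem s ≡ 70 (mod 72). This is exactly s ≡ 70 (mod 72).

Equivalent; both directions hold.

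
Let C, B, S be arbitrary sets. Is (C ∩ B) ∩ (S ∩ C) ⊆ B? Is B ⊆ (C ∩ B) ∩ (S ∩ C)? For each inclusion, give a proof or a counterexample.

The sets are not equal: only the forward inclusion holds.

(⊆) Let x ∈ (C ∩ B) ∩ (S ∩ C). Then x ∈ C ∩ B ∩ S, from which x ∈ B.

(⊇) This inclusion fails. Take C = ∅, B = {1}, S = ∅; then 1 ∈ B but 1 ∉ (C ∩ B) ∩ (S ∩ C).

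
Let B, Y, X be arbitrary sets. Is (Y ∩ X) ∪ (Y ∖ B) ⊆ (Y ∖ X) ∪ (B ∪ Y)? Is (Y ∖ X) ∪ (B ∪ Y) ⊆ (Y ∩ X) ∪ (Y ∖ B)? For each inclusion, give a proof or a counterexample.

The sets are not equal: only the forward inclusion holds.

Forward inclusion. Let x ∈ (Y ∩ X) ∪ (Y ∖ B). Then either x ∈ Y and x ∉ B, X; or x ∈ Y ∩ X and x ∉ B; or x ∈ B ∩ Y ∩ X. In each case x ∈ (Y ∖ X) ∪ (B ∪ Y), so (Y ∩ X) ∪ (Y ∖ B) ⊆ (Y ∖ X) ∪ (B ∪ Y).

Reverse inclusion. This inclusion fails. Take B = {1}, Y = ∅, X = ∅; then 1 ∈ (Y ∖ X) ∪ (B ∪ Y) but 1 ∉ (Y ∩ X) ∪ (Y ∖ B).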